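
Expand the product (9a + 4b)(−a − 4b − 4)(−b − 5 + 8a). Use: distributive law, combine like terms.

−311a²b − 243a² − 72a³ − 88ab² + 108ab + 180a + 16b³ + 96b² + 80b

(9a + 4b)(−a − 4b − 4)(−b − 5 + 8a)
= (−9a² − 36ab − 36a − 4ab − 16b² − 16b)(−b − 5 + 8a)    [distributive law]
= (−9a² − 40ab − 36a − 16b² − 16b)(−b − 5 + 8a)    [combine like terms]
= 9a²b + 45a² − 72a³ + 40ab² + 200ab − 320a²b + 36ab + 180a − 288a² + 16b³ + 80b² − 128ab² + 16b² + 80b − 128ab    [distributive law]
= −311a²b − 243a² − 72a³ − 88ab² + 108ab + 180a + 16b³ + 96b² + 80b    [combine like terms]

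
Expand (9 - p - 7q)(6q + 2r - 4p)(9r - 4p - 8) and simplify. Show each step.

(9 - p - 7q)(6q + 2r - 4p)(9r - 4p - 8)
= (54q + 18r - 36p - 6pq - 2pr + 4p² - 42q² - 14qr + 28pq)(9r - 4p - 8)    [distributive law]
= (54q + 18r - 36p + 22pq - 2pr + 4p² - 42q² - 14qr)(9r - 4p - 8)    [combine like terms]
= 486qr - 216pq - 432q + 162r² - 72pr - 144r - 324pr + 144p² + 288p + 198pqr - 88p²q - 176pq - 18pr² + 8p²r + 16pr + 36p²r - 16p³ - 32p² - 378q²r + 168pq² + 336q² - 126qr² + 56pqr + 112qr    [distributive law]
= 598qr - 392pq - 432q + 162r² - 380pr - 144r + 112p² + 288p + 254pqr - 88p²q - 18pr² + 44p²r - 16p³ - 378q²r + 168pq² + 336q² - 126qr²    [combine like terms]

598qr - 392pq - 432q + 162r² - 380pr - 144r + 112p² + 288p + 254pqr - 88p²q - 18pr² + 44p²r - 16p³ - 378q²r + 168pq² + 336q² - 126qr²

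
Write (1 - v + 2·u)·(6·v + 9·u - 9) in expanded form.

(1 - v + 2·u)·(6·v + 9·u - 9)
= 6·v + 9·u - 9 - 6·v^2 - 9·u·v + 9·v + 12·u·v + 18·u^2 - 18·u    [distributive law]
= 15·v - 9·u - 9 - 6·v^2 + 3·u·v + 18·u^2    [combine like terms]

15·v - 9·u - 9 - 6·v^2 + 3·u·v + 18·u^2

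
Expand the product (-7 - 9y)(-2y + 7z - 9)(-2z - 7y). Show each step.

(-7 - 9y)(-2y + 7z - 9)(-2z - 7y)
= (14y - 49z + 63 + 18y² - 63yz + 81y)(-2z - 7y)    [distributive law]
= (95y - 49z + 63 + 18y² - 63yz)(-2z - 7y)    [combine like terms]
= -190yz - 665y² + 98z² + 343yz - 126z - 441y - 36y²z - 126y³ + 126yz² + 441y²z    [distributive law]
= 153yz - 665y² + 98z² - 126z - 441y + 405y²z - 126y³ + 126yz²    [combine like terms]

153yz - 665y² + 98z² - 126z - 441y + 405y²z - 126y³ + 126yz²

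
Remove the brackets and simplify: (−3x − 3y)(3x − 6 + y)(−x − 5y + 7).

9x^3 + 57x^2y − 81x^2 − 192xy + 126x + 63xy^2 − 111y^2 + 126y + 15y^3

(−3x − 3y)(3x − 6 + y)(−x − 5y + 7)
= (−9x^2 + 18x − 3xy − 9xy + 18y − 3y^2)(−x − 5y + 7)    [distributive law]
= (−9x^2 + 18x − 12xy + 18y − 3y^2)(−x − 5y + 7)    [combine like terms]
= 9x^3 + 45x^2y − 63x^2 − 18x^2 − 90xy + 126x + 12x^2y + 60xy^2 − 84xy − 18xy − 90y^2 + 126y + 3xy^2 + 15y^3 − 21y^2    [distributive law]
= 9x^3 + 57x^2y − 81x^2 − 192xy + 126x + 63xy^2 − 111y^2 + 126y + 15y^3    [combine like terms]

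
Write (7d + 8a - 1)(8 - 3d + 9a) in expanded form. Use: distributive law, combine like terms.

(7d + 8a - 1)(8 - 3d + 9a)
= 56d - 21d² + 63ad + 64a - 24ad + 72a² - 8 + 3d - 9a    [distributive law]
= 59d - 21d² + 39ad + 55a + 72a² - 8    [combine like terms]

59d - 21d² + 39ad + 55a + 72a² - 8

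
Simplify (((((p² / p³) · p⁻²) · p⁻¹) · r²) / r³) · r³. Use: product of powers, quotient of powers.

(((((p² / p³) · p⁻²) · p⁻¹) · r²) / r³) · r³
= ((((p⁻¹ · p⁻²) · p⁻¹) · r²) / r³) · r³    [quotient of powers]
= (((p⁻³ · p⁻¹) · r²) / r³) · r³    [product of powers]
= ((p⁻⁴ · r²) / r³) · r³    [product of powers]
= p⁻⁴r²    [quotient of powers; product of powers]

p⁻⁴r²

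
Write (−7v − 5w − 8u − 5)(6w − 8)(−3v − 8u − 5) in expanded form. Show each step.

(−7v − 5w − 8u − 5)(6w − 8)(−3v − 8u − 5)
= (−42vw + 56v − 30w^2 + 40w − 48uw + 64u − 30w + 40)(−3v − 8u − 5)    [distributive law]
= (−42vw + 56v − 30w^2 + 10w − 48uw + 64u + 40)(−3v − 8u − 5)    [combine like terms]
= 126v^2w + 336uvw + 210vw − 168v^2 − 448uv − 280v + 90vw^2 + 240uw^2 + 150w^2 − 30vw − 80uw − 50w + 144uvw + 384u^2w + 240uw − 192uv − 512u^2 − 320u − 120v − 320u − 200    [distributive law]
= 126v^2w + 480uvw + 180vw − 168v^2 − 640uv − 400v + 90vw^2 + 240uw^2 + 150w^2 + 160uw − 50w + 384u^2w − 512u^2 − 640u − 200    [combine like terms]

126v^2w + 480uvw + 180vw − 168v^2 − 640uv − 400v + 90vw^2 + 240uw^2 + 150w^2 + 160uw − 50w + 384u^2w − 512u^2 − 640u − 200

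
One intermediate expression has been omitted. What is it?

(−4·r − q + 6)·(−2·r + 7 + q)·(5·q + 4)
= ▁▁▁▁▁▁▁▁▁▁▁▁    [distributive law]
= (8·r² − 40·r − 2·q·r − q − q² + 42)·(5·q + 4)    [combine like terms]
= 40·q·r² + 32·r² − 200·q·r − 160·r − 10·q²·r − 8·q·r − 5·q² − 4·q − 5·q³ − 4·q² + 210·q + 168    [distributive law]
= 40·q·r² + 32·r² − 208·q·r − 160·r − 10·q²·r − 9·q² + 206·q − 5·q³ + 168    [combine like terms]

Applying distributive law to the line above:

(8·r² − 28·r − 4·q·r + 2·q·r − 7·q − q² − 12·r + 42 + 6·q)·(5·q + 4)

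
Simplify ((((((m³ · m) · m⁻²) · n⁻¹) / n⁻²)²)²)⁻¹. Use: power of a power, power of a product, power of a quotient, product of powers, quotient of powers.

((((((m³ · m) · m⁻²) · n⁻¹) / n⁻²)²)²)⁻¹
= (((((m³ · m) · m⁻²) · n⁻¹) / n⁻²)²)⁻²    [power of a power]
= ((((m³ · m) · m⁻²) · n⁻¹) / n⁻²)⁻⁴    [power of a power]
= ((((m³ · m) · m⁻²) · n⁻¹)⁻⁴) / ((n⁻²)⁻⁴)    [power of a quotient]
= ((((m³ · m) · m⁻²)⁻⁴) · ((n⁻¹)⁻⁴)) / ((n⁻²)⁻⁴)    [power of a product]
= ((((m³ · m)⁻⁴) · ((m⁻²)⁻⁴)) · ((n⁻¹)⁻⁴)) / ((n⁻²)⁻⁴)    [power of a product]
= (((((m³)⁻⁴) · (m⁻⁴)) · ((m⁻²)⁻⁴)) · ((n⁻¹)⁻⁴)) / ((n⁻²)⁻⁴)    [power of a product]
= (((m⁻¹² · (m⁻⁴)) · ((m⁻²)⁻⁴)) · ((n⁻¹)⁻⁴)) / ((n⁻²)⁻⁴)    [power of a power]
= ((m⁻¹⁶ · ((m⁻²)⁻⁴)) · ((n⁻¹)⁻⁴)) / ((n⁻²)⁻⁴)    [product of powers]
= ((m⁻¹⁶ · m⁸) · ((n⁻¹)⁻⁴)) / ((n⁻²)⁻⁴)    [power of a power]
= (m⁻⁸ · ((n⁻¹)⁻⁴)) / ((n⁻²)⁻⁴)    [product of powers]
= (m⁻⁸ · n⁴) / ((n⁻²)⁻⁴)    [power of a power]
= (m⁻⁸ · n⁴) / n⁸    [power of a power]
= m⁻⁸n⁻⁴    [quotient of powers]

m⁻⁸n⁻⁴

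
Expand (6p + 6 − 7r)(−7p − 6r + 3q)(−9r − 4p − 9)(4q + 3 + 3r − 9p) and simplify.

(6p + 6 − 7r)(−7p − 6r + 3q)(−9r − 4p − 9)(4q + 3 + 3r − 9p)
= (−42p² − 36pr + 18pq − 42p − 36r + 18q + 49pr + 42r² − 21qr)(−9r − 4p − 9)(4q + 3 + 3r − 9p)    [distributive law]
= (−42p² + 13pr + 18pq − 42p − 36r + 18q + 42r² − 21qr)(−9r − 4p − 9)(4q + 3 + 3r − 9p)    [combine like terms]
= (378p²r + 168p³ + 378p² − 117pr² − 52p²r − 117pr − 162pqr − 72p²q − 162pq + 378pr + 168p² + 378p + 324r² + 144pr + 324r − 162qr − 72pq − 162q − 378r³ − 168pr² − 378r² + 189qr² + 84pqr + 189qr)(4q + 3 + 3r − 9p)    [distributive law]
= (326p²r + 168p³ + 546p² − 285pr² + 405pr − 78pqr − 72p²q − 234pq + 378p − 54r² + 324r + 27qr − 162q − 378r³ + 189qr²)(4q + 3 + 3r − 9p)    [combine like terms]
= 1304p²qr + 978p²r + 978p²r² − 2934p³r + 672p³q + 504p³ + 504p³r − 1512p⁴ + 2184p²q + 1638p² + 1638p²r − 4914p³ − 1140pqr² − 855pr² − 855pr³ + 2565p²r² + 1620pqr + 1215pr + 1215pr² − 3645p²r − 312pq²r − 234pqr − 234pqr² + 702p²qr − 288p²q² − 216p²q − 216p²qr + 648p³q − 936pq² − 702pq − 702pqr + 2106p²q + 1512pq + 1134p + 1134pr − 3402p² − 216qr² − 162r² − 162r³ + 486pr² + 1296qr + 972r + 972r² − 2916pr + 108q²r + 81qr + 81qr² − 243pqr − 648q² − 486q − 486qr + 1458pq − 1512qr³ − 1134r³ − 1134r⁴ + 3402pr³ + 756q²r² + 567qr² + 567qr³ − 1701pqr²    [distributive law]
= 1790p²qr − 1029p²r + 3543p²r² − 2430p³r + 1320p³q − 4410p³ − 1512p⁴ + 4074p²q − 1764p² − 3075pqr² + 846pr² + 2547pr³ + 441pqr − 567pr − 312pq²r − 288p²q² − 936pq² + 2268pq + 1134p + 432qr² + 810r² − 1296r³ + 891qr + 972r + 108q²r − 648q² − 486q − 945qr³ − 1134r⁴ + 756q²r²    [combine like terms]

1790p²qr − 1029p²r + 3543p²r² − 2430p³r + 1320p³q − 4410p³ − 1512p⁴ + 4074p²q − 1764p² − 3075pqr² + 846pr² + 2547pr³ + 441pqr − 567pr − 312pq²r − 288p²q² − 936pq² + 2268pq + 1134p + 432qr² + 810r² − 1296r³ + 891qr + 972r + 108q²r − 648q² − 486q − 945qr³ − 1134r⁴ + 756q²r²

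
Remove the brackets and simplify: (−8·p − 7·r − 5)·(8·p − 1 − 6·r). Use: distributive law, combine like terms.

(−8·p − 7·r − 5)·(8·p − 1 − 6·r)
= −64·p^2 + 8·p + 48·p·r − 56·p·r + 7·r + 42·r^2 − 40·p + 5 + 30·r    [distributive law]
= −64·p^2 − 32·p − 8·p·r + 37·r + 42·r^2 + 5    [combine like terms]

−64·p^2 − 32·p − 8·p·r + 37·r + 42·r^2 + 5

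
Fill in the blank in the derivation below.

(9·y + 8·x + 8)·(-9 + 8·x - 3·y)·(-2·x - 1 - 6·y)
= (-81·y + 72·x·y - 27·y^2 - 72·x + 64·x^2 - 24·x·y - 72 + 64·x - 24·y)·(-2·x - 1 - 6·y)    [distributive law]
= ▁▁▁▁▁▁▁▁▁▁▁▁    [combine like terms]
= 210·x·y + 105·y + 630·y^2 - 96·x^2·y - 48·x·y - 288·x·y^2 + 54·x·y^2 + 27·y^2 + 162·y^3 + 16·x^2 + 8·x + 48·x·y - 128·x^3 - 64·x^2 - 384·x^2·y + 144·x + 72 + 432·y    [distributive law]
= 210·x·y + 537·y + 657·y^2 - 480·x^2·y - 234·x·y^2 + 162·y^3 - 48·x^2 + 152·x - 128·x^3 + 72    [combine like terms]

After combine like terms, the bracketed line is:

(-105·y + 48·x·y - 27·y^2 - 8·x + 64·x^2 - 72)·(-2·x - 1 - 6·y)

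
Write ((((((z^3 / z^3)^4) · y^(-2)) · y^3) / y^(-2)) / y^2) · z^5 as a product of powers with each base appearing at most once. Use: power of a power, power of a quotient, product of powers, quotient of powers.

((((((z^3 / z^3)^4) · y^(-2)) · y^3) / y^(-2)) / y^2) · z^5
= (((((((z^3)^4) / ((z^3)^4)) · y^(-2)) · y^3) / y^(-2)) / y^2) · z^5    [power of a quotient]
= (((((z^12 / ((z^3)^4)) · y^(-2)) · y^3) / y^(-2)) / y^2) · z^5    [power of a power]
= (((((z^12 / z^12) · y^(-2)) · y^3) / y^(-2)) / y^2) · z^5    [power of a power]
= ((((z^0 · y^(-2)) · y^3) / y^(-2)) / y^2) · z^5    [quotient of powers]
= y·z^5    [quotient of powers; product of powers]

y·z^5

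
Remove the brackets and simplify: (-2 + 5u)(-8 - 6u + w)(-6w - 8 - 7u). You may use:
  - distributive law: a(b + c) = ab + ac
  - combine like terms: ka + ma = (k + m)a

(-2 + 5u)(-8 - 6u + w)(-6w - 8 - 7u)
= (16 + 12u - 2w - 40u - 30u² + 5uw)(-6w - 8 - 7u)    [distributive law]
= (16 - 28u - 2w - 30u² + 5uw)(-6w - 8 - 7u)    [combine like terms]
= -96w - 128 - 112u + 168uw + 224u + 196u² + 12w² + 16w + 14uw + 180u²w + 240u² + 210u³ - 30uw² - 40uw - 35u²w    [distributive law]
= -80w - 128 + 112u + 142uw + 436u² + 12w² + 145u²w + 210u³ - 30uw²    [combine like terms]

-80w - 128 + 112u + 142uw + 436u² + 12w² + 145u²w + 210u³ - 30uw²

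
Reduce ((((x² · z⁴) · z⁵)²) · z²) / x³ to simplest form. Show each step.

((((x² · z⁴) · z⁵)²) · z²) / x³
= ((((x² · z⁴)²) · ((z⁵)²)) · z²) / x³    [power of a product]
= (((((x²)²) · ((z⁴)²)) · ((z⁵)²)) · z²) / x³    [power of a product]
= (((x⁴ · ((z⁴)²)) · ((z⁵)²)) · z²) / x³    [power of a power]
= (((x⁴ · z⁸) · ((z⁵)²)) · z²) / x³    [power of a power]
= (((x⁴ · z⁸) · z¹⁰) · z²) / x³    [power of a power]
= xz²⁰    [quotient of powers; product of powers]

xz²⁰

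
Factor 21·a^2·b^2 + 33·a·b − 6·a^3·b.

3·a·b(7·a·b + 11 − 2·a^2)

21·a^2·b^2 + 33·a·b − 6·a^3·b
= 3(7·a^2·b^2 + 11·a·b − 2·a^3·b)    [factor out 3]
= 3·a·b(7·a·b + 11 − 2·a^2)    [factor out a·b]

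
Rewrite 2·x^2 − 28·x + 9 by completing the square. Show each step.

2(x − 7)^2 − 89

2·x^2 − 28·x + 9
= 2(x^2 − 14·x) + 9    [factor out 2 from the x-terms]
= 2(x^2 − 14·x + 49 − 49) + 9    [add and subtract 49 inside the bracket]
= 2(x − 7)^2 − 98 + 9    [perfect-square identity]
= 2(x − 7)^2 − 89    [combine constants]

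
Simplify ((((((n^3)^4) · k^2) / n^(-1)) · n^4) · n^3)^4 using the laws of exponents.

((((((n^3)^4) · k^2) / n^(-1)) · n^4) · n^3)^4
= ((((((n^3)^4) · k^2) / n^(-1)) · n^4)^4) · ((n^3)^4)    [power of a product]
= ((((((n^3)^4) · k^2) / n^(-1))^4) · ((n^4)^4)) · ((n^3)^4)    [power of a product]
= ((((((n^3)^4) · k^2)^4) / ((n^(-1))^4)) · ((n^4)^4)) · ((n^3)^4)    [power of a quotient]
= ((((((n^3)^4)^4) · ((k^2)^4)) / ((n^(-1))^4)) · ((n^4)^4)) · ((n^3)^4)    [power of a product]
= (((((n^3)^16) · ((k^2)^4)) / ((n^(-1))^4)) · ((n^4)^4)) · ((n^3)^4)    [power of a power]
= (((n^48 · ((k^2)^4)) / ((n^(-1))^4)) · ((n^4)^4)) · ((n^3)^4)    [power of a power]
= (((n^48 · k^8) / ((n^(-1))^4)) · ((n^4)^4)) · ((n^3)^4)    [power of a power]
= (((n^48 · k^8) / n^(-4)) · ((n^4)^4)) · ((n^3)^4)    [power of a power]
= (((n^48 · k^8) / n^(-4)) · n^16) · ((n^3)^4)    [power of a power]
= (((n^48 · k^8) / n^(-4)) · n^16) · n^12    [power of a power]
= k^8n^80    [quotient of powers; product of powers]

k^8n^80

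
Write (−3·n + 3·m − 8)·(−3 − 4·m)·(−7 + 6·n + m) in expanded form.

81·n + 54·n^2 + 63·m·n + 72·m·n^2 − 60·m^2·n − 137·m + 107·m^2 − 12·m^3 − 168

(−3·n + 3·m − 8)·(−3 − 4·m)·(−7 + 6·n + m)
= (9·n + 12·m·n − 9·m − 12·m^2 + 24 + 32·m)·(−7 + 6·n + m)    [distributive law]
= (9·n + 12·m·n + 23·m − 12·m^2 + 24)·(−7 + 6·n + m)    [combine like terms]
= −63·n + 54·n^2 + 9·m·n − 84·m·n + 72·m·n^2 + 12·m^2·n − 161·m + 138·m·n + 23·m^2 + 84·m^2 − 72·m^2·n − 12·m^3 − 168 + 144·n + 24·m    [distributive law]
= 81·n + 54·n^2 + 63·m·n + 72·m·n^2 − 60·m^2·n − 137·m + 107·m^2 − 12·m^3 − 168    [combine like terms]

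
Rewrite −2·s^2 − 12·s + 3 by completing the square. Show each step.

−2·s^2 − 12·s + 3
= −2(s^2 + 6·s) + 3    [factor out -2 from the s-terms]
= −2(s^2 + 6·s + 9 − 9) + 3    [add and subtract 9 inside the bracket]
= −2(s + 3)^2 + 18 + 3    [perfect-square identity]
= −2(s + 3)^2 + 21    [combine constants]

−2(s + 3)^2 + 21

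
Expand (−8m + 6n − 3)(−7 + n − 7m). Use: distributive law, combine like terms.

77m − 50mn + 56m² − 45n + 6n² + 21

(−8m + 6n − 3)(−7 + n − 7m)
= 56m − 8mn + 56m² − 42n + 6n² − 42mn + 21 − 3n + 21m    [distributive law]
= 77m − 50mn + 56m² − 45n + 6n² + 21    [combine like terms]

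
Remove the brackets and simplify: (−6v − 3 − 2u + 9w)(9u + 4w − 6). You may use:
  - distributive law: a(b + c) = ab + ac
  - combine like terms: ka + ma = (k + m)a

−54uv − 24vw + 36v − 15u − 66w + 18 − 18u² + 73uw + 36w²

(−6v − 3 − 2u + 9w)(9u + 4w − 6)
= −54uv − 24vw + 36v − 27u − 12w + 18 − 18u² − 8uw + 12u + 81uw + 36w² − 54w    [distributive law]
= −54uv − 24vw + 36v − 15u − 66w + 18 − 18u² + 73uw + 36w²    [combine like terms]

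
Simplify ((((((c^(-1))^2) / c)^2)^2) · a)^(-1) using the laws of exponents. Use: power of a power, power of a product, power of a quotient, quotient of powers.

((((((c^(-1))^2) / c)^2)^2) · a)^(-1)
= ((((((c^(-1))^2) / c)^2)^2)^(-1)) · (a^(-1))    [power of a product]
= (((((c^(-1))^2) / c)^2)^(-2)) · (a^(-1))    [power of a power]
= ((((c^(-1))^2) / c)^(-4)) · (a^(-1))    [power of a power]
= ((((c^(-1))^2)^(-4)) / (c^(-4))) · (a^(-1))    [power of a quotient]
= (((c^(-1))^(-8)) / (c^(-4))) · (a^(-1))    [power of a power]
= (c^8 / (c^(-4))) · (a^(-1))    [power of a power]
= c^12 · (a^(-1))    [quotient of powers]
= a^(-1)·c^12    [rearrange]

a^(-1)·c^12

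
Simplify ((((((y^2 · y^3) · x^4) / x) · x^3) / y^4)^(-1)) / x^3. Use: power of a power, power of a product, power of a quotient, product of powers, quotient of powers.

x^(-9)·y^(-1)

((((((y^2 · y^3) · x^4) / x) · x^3) / y^4)^(-1)) / x^3
= ((((((y^2 · y^3) · x^4) / x) · x^3)^(-1)) / ((y^4)^(-1))) / x^3    [power of a quotient]
= ((((((y^2 · y^3) · x^4) / x)^(-1)) · ((x^3)^(-1))) / ((y^4)^(-1))) / x^3    [power of a product]
= ((((((y^2 · y^3) · x^4)^(-1)) / (x^(-1))) · ((x^3)^(-1))) / ((y^4)^(-1))) / x^3    [power of a quotient]
= ((((((y^2 · y^3)^(-1)) · ((x^4)^(-1))) / (x^(-1))) · ((x^3)^(-1))) / ((y^4)^(-1))) / x^3    [power of a product]
= (((((((y^2)^(-1)) · ((y^3)^(-1))) · ((x^4)^(-1))) / (x^(-1))) · ((x^3)^(-1))) / ((y^4)^(-1))) / x^3    [power of a product]
= (((((y^(-2) · ((y^3)^(-1))) · ((x^4)^(-1))) / (x^(-1))) · ((x^3)^(-1))) / ((y^4)^(-1))) / x^3    [power of a power]
= (((((y^(-2) · y^(-3)) · ((x^4)^(-1))) / (x^(-1))) · ((x^3)^(-1))) / ((y^4)^(-1))) / x^3    [power of a power]
= ((((y^(-5) · ((x^4)^(-1))) / (x^(-1))) · ((x^3)^(-1))) / ((y^4)^(-1))) / x^3    [product of powers]
= ((((y^(-5) · x^(-4)) / (x^(-1))) · ((x^3)^(-1))) / ((y^4)^(-1))) / x^3    [power of a power]
= ((((y^(-5) · x^(-4)) / x^(-1)) · x^(-3)) / ((y^4)^(-1))) / x^3    [power of a power]
= ((((y^(-5) · x^(-4)) / x^(-1)) · x^(-3)) / y^(-4)) / x^3    [power of a power]
= x^(-9)·y^(-1)    [quotient of powers; product of powers]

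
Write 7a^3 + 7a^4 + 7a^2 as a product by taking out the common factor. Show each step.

7a^2(a + a^2 + 1)

7a^3 + 7a^4 + 7a^2
= 7(a^3 + a^4 + a^2)    [factor out 7]
= 7a^2(a + a^2 + 1)    [factor out a^2]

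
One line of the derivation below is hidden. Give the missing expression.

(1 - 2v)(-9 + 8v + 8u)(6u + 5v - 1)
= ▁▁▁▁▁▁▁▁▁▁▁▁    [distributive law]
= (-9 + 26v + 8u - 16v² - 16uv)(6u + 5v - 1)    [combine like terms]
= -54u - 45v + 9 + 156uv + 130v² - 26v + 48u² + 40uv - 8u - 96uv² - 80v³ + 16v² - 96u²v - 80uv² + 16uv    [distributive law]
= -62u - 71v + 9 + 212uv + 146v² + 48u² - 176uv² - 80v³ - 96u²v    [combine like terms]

Applying distributive law to the line above:

(-9 + 8v + 8u + 18v - 16v² - 16uv)(6u + 5v - 1)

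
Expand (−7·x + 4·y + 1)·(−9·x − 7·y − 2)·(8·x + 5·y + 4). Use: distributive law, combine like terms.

(−7·x + 4·y + 1)·(−9·x − 7·y − 2)·(8·x + 5·y + 4)
= (63·x^2 + 49·x·y + 14·x − 36·x·y − 28·y^2 − 8·y − 9·x − 7·y − 2)·(8·x + 5·y + 4)    [distributive law]
= (63·x^2 + 13·x·y + 5·x − 28·y^2 − 15·y − 2)·(8·x + 5·y + 4)    [combine like terms]
= 504·x^3 + 315·x^2·y + 252·x^2 + 104·x^2·y + 65·x·y^2 + 52·x·y + 40·x^2 + 25·x·y + 20·x − 224·x·y^2 − 140·y^3 − 112·y^2 − 120·x·y − 75·y^2 − 60·y − 16·x − 10·y − 8    [distributive law]
= 504·x^3 + 419·x^2·y + 292·x^2 − 159·x·y^2 − 43·x·y + 4·x − 140·y^3 − 187·y^2 − 70·y − 8    [combine like terms]

504·x^3 + 419·x^2·y + 292·x^2 − 159·x·y^2 − 43·x·y + 4·x − 140·y^3 − 187·y^2 − 70·y − 8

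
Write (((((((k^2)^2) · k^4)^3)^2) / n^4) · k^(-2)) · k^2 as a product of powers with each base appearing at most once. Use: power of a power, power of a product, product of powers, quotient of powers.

(((((((k^2)^2) · k^4)^3)^2) / n^4) · k^(-2)) · k^2
= ((((((k^2)^2) · k^4)^6) / n^4) · k^(-2)) · k^2    [power of a power]
= ((((((k^2)^2)^6) · ((k^4)^6)) / n^4) · k^(-2)) · k^2    [power of a product]
= (((((k^2)^12) · ((k^4)^6)) / n^4) · k^(-2)) · k^2    [power of a power]
= (((k^24 · ((k^4)^6)) / n^4) · k^(-2)) · k^2    [power of a power]
= (((k^24 · k^24) / n^4) · k^(-2)) · k^2    [power of a power]
= ((k^48 / n^4) · k^(-2)) · k^2    [product of powers]
= k^48n^(-4)    [quotient of powers; product of powers]

k^48n^(-4)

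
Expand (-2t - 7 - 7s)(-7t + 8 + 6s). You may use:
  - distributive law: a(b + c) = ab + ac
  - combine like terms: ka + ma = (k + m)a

14t² + 33t + 37st - 56 - 98s - 42s²

(-2t - 7 - 7s)(-7t + 8 + 6s)
= 14t² - 16t - 12st + 49t - 56 - 42s + 49st - 56s - 42s²    [distributive law]
= 14t² + 33t + 37st - 56 - 98s - 42s²    [combine like terms]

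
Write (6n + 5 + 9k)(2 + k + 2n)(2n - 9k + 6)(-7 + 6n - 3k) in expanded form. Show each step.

100n² + 528n³ + 24kn² - 112kn + 492k²n - 704n - 432kn³ - 1008k²n² + 108k³n + 144n⁴ - 516k + 927k² - 420 + 1026k³ + 243k⁴

(6n + 5 + 9k)(2 + k + 2n)(2n - 9k + 6)(-7 + 6n - 3k)
= (12n + 6kn + 12n² + 10 + 5k + 10n + 18k + 9k² + 18kn)(2n - 9k + 6)(-7 + 6n - 3k)    [distributive law]
= (22n + 24kn + 12n² + 10 + 23k + 9k²)(2n - 9k + 6)(-7 + 6n - 3k)    [combine like terms]
= (44n² - 198kn + 132n + 48kn² - 216k²n + 144kn + 24n³ - 108kn² + 72n² + 20n - 90k + 60 + 46kn - 207k² + 138k + 18k²n - 81k³ + 54k²)(-7 + 6n - 3k)    [distributive law]
= (116n² - 8kn + 152n - 60kn² - 198k²n + 24n³ + 48k + 60 - 153k² - 81k³)(-7 + 6n - 3k)    [combine like terms]
= -812n² + 696n³ - 348kn² + 56kn - 48kn² + 24k²n - 1064n + 912n² - 456kn + 420kn² - 360kn³ + 180k²n² + 1386k²n - 1188k²n² + 594k³n - 168n³ + 144n⁴ - 72kn³ - 336k + 288kn - 144k² - 420 + 360n - 180k + 1071k² - 918k²n + 459k³ + 567k³ - 486k³n + 243k⁴    [distributive law]
= 100n² + 528n³ + 24kn² - 112kn + 492k²n - 704n - 432kn³ - 1008k²n² + 108k³n + 144n⁴ - 516k + 927k² - 420 + 1026k³ + 243k⁴    [combine like terms]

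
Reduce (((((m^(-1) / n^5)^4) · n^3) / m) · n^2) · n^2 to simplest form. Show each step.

m^(-5)·n^(-13)

(((((m^(-1) / n^5)^4) · n^3) / m) · n^2) · n^2
= ((((((m^(-1))^4) / ((n^5)^4)) · n^3) / m) · n^2) · n^2    [power of a quotient]
= ((((m^(-4) / ((n^5)^4)) · n^3) / m) · n^2) · n^2    [power of a power]
= ((((m^(-4) / n^20) · n^3) / m) · n^2) · n^2    [power of a power]
= m^(-5)·n^(-13)    [quotient of powers; product of powers]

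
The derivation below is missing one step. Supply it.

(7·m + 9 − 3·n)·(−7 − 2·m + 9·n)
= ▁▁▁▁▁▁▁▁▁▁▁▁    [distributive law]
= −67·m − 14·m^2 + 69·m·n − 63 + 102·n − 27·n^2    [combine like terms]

After distributive law, the bracketed line is:

−49·m − 14·m^2 + 63·m·n − 63 − 18·m + 81·n + 21·n + 6·m·n − 27·n^2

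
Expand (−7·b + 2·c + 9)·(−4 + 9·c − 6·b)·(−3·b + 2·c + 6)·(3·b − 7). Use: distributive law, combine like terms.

1872·b^3 − 2454·b^2 − 4326·b^2·c + 6145·b·c − 312·b + 927·b^3·c − 612·b^2·c^2 + 2190·b·c^2 − 378·b^4 − 1778·c^2 − 2562·c + 108·b·c^3 − 252·c^3 + 1512

(−7·b + 2·c + 9)·(−4 + 9·c − 6·b)·(−3·b + 2·c + 6)·(3·b − 7)
= (28·b − 63·b·c + 42·b^2 − 8·c + 18·c^2 − 12·b·c − 36 + 81·c − 54·b)·(−3·b + 2·c + 6)·(3·b − 7)    [distributive law]
= (−26·b − 75·b·c + 42·b^2 + 73·c + 18·c^2 − 36)·(−3·b + 2·c + 6)·(3·b − 7)    [combine like terms]
= (78·b^2 − 52·b·c − 156·b + 225·b^2·c − 150·b·c^2 − 450·b·c − 126·b^3 + 84·b^2·c + 252·b^2 − 219·b·c + 146·c^2 + 438·c − 54·b·c^2 + 36·c^3 + 108·c^2 + 108·b − 72·c − 216)·(3·b − 7)    [distributive law]
= (330·b^2 − 721·b·c − 48·b + 309·b^2·c − 204·b·c^2 − 126·b^3 + 254·c^2 + 366·c + 36·c^3 − 216)·(3·b − 7)    [combine like terms]
= 990·b^3 − 2310·b^2 − 2163·b^2·c + 5047·b·c − 144·b^2 + 336·b + 927·b^3·c − 2163·b^2·c − 612·b^2·c^2 + 1428·b·c^2 − 378·b^4 + 882·b^3 + 762·b·c^2 − 1778·c^2 + 1098·b·c − 2562·c + 108·b·c^3 − 252·c^3 − 648·b + 1512    [distributive law]
= 1872·b^3 − 2454·b^2 − 4326·b^2·c + 6145·b·c − 312·b + 927·b^3·c − 612·b^2·c^2 + 2190·b·c^2 − 378·b^4 − 1778·c^2 − 2562·c + 108·b·c^3 − 252·c^3 + 1512    [combine like terms]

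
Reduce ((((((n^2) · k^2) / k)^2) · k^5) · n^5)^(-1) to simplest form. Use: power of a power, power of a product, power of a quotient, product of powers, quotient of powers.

k^(-7)n^(-9)

((((((n^2) · k^2) / k)^2) · k^5) · n^5)^(-1)
= ((((((n^2) · k^2) / k)^2) · k^5)^(-1)) · ((n^5)^(-1))    [power of a product]
= ((((((n^2) · k^2) / k)^2)^(-1)) · ((k^5)^(-1))) · ((n^5)^(-1))    [power of a product]
= (((((n^2) · k^2) / k)^(-2)) · ((k^5)^(-1))) · ((n^5)^(-1))    [power of a power]
= (((((n^2) · k^2)^(-2)) / (k^(-2))) · ((k^5)^(-1))) · ((n^5)^(-1))    [power of a quotient]
= (((((n^2)^(-2)) · ((k^2)^(-2))) / (k^(-2))) · ((k^5)^(-1))) · ((n^5)^(-1))    [power of a product]
= ((((n^(-4)) · ((k^2)^(-2))) / (k^(-2))) · ((k^5)^(-1))) · ((n^5)^(-1))    [power of a power]
= (((n^(-4) · k^(-4)) / (k^(-2))) · ((k^5)^(-1))) · ((n^5)^(-1))    [power of a power]
= (((n^(-4) · k^(-4)) / k^(-2)) · k^(-5)) · ((n^5)^(-1))    [power of a power]
= (((n^(-4) · k^(-4)) / k^(-2)) · k^(-5)) · n^(-5)    [power of a power]
= k^(-7)n^(-9)    [quotient of powers; product of powers]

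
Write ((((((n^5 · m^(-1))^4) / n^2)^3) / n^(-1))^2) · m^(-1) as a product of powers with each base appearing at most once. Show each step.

m^(-25)n^110

((((((n^5 · m^(-1))^4) / n^2)^3) / n^(-1))^2) · m^(-1)
= ((((((n^5 · m^(-1))^4) / n^2)^3)^2) / ((n^(-1))^2)) · m^(-1)    [power of a quotient]
= (((((n^5 · m^(-1))^4) / n^2)^6) / ((n^(-1))^2)) · m^(-1)    [power of a power]
= (((((n^5 · m^(-1))^4)^6) / ((n^2)^6)) / ((n^(-1))^2)) · m^(-1)    [power of a quotient]
= ((((n^5 · m^(-1))^24) / ((n^2)^6)) / ((n^(-1))^2)) · m^(-1)    [power of a power]
= (((((n^5)^24) · ((m^(-1))^24)) / ((n^2)^6)) / ((n^(-1))^2)) · m^(-1)    [power of a product]
= (((n^120 · ((m^(-1))^24)) / ((n^2)^6)) / ((n^(-1))^2)) · m^(-1)    [power of a power]
= (((n^120 · m^(-24)) / ((n^2)^6)) / ((n^(-1))^2)) · m^(-1)    [power of a power]
= (((n^120 · m^(-24)) / n^12) / ((n^(-1))^2)) · m^(-1)    [power of a power]
= (((n^120 · m^(-24)) / n^12) / n^(-2)) · m^(-1)    [power of a power]
= m^(-25)n^110    [quotient of powers; product of powers]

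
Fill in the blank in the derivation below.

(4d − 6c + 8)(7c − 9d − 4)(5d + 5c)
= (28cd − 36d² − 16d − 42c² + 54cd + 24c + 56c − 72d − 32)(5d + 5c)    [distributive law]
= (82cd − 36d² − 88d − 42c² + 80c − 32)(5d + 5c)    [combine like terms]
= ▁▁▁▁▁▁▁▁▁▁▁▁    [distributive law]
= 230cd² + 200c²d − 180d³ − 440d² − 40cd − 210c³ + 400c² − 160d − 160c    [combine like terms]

By distributive law:

410cd² + 410c²d − 180d³ − 180cd² − 440d² − 440cd − 210c²d − 210c³ + 400cd + 400c² − 160d − 160c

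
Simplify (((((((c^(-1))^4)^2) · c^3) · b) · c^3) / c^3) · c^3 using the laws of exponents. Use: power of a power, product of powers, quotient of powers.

bc^(-2)

(((((((c^(-1))^4)^2) · c^3) · b) · c^3) / c^3) · c^3
= ((((((c^(-1))^8) · c^3) · b) · c^3) / c^3) · c^3    [power of a power]
= ((((c^(-8) · c^3) · b) · c^3) / c^3) · c^3    [power of a power]
= (((c^(-5) · b) · c^3) / c^3) · c^3    [product of powers]
= bc^(-2)    [quotient of powers; product of powers]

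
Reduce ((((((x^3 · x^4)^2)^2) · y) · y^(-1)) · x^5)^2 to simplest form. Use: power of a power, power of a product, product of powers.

((((((x^3 · x^4)^2)^2) · y) · y^(-1)) · x^5)^2
= ((((((x^3 · x^4)^2)^2) · y) · y^(-1))^2) · ((x^5)^2)    [power of a product]
= ((((((x^3 · x^4)^2)^2) · y)^2) · ((y^(-1))^2)) · ((x^5)^2)    [power of a product]
= ((((((x^3 · x^4)^2)^2)^2) · (y^2)) · ((y^(-1))^2)) · ((x^5)^2)    [power of a product]
= (((((x^3 · x^4)^2)^4) · (y^2)) · ((y^(-1))^2)) · ((x^5)^2)    [power of a power]
= ((((x^3 · x^4)^8) · (y^2)) · ((y^(-1))^2)) · ((x^5)^2)    [power of a power]
= (((((x^3)^8) · ((x^4)^8)) · (y^2)) · ((y^(-1))^2)) · ((x^5)^2)    [power of a product]
= (((x^24 · ((x^4)^8)) · (y^2)) · ((y^(-1))^2)) · ((x^5)^2)    [power of a power]
= (((x^24 · x^32) · (y^2)) · ((y^(-1))^2)) · ((x^5)^2)    [power of a power]
= ((x^56 · (y^2)) · ((y^(-1))^2)) · ((x^5)^2)    [product of powers]
= ((x^56 · y^2) · y^(-2)) · ((x^5)^2)    [power of a power]
= ((x^56 · y^2) · y^(-2)) · x^10    [power of a power]
= x^66    [product of powers]

x^66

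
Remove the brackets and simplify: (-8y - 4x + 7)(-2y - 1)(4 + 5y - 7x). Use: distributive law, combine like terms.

34y² + 80y³ - 72xy² - 59y + 94xy - 56x²y + 65x - 28x² - 28

(-8y - 4x + 7)(-2y - 1)(4 + 5y - 7x)
= (16y² + 8y + 8xy + 4x - 14y - 7)(4 + 5y - 7x)    [distributive law]
= (16y² - 6y + 8xy + 4x - 7)(4 + 5y - 7x)    [combine like terms]
= 64y² + 80y³ - 112xy² - 24y - 30y² + 42xy + 32xy + 40xy² - 56x²y + 16x + 20xy - 28x² - 28 - 35y + 49x    [distributive law]
= 34y² + 80y³ - 72xy² - 59y + 94xy - 56x²y + 65x - 28x² - 28    [combine like terms]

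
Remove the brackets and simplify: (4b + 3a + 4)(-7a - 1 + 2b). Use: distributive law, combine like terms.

-22ab + 4b + 8b^2 - 21a^2 - 31a - 4

(4b + 3a + 4)(-7a - 1 + 2b)
= -28ab - 4b + 8b^2 - 21a^2 - 3a + 6ab - 28a - 4 + 8b    [distributive law]
= -22ab + 4b + 8b^2 - 21a^2 - 31a - 4    [combine like terms]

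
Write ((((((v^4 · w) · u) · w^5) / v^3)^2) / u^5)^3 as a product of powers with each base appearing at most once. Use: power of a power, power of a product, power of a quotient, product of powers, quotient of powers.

((((((v^4 · w) · u) · w^5) / v^3)^2) / u^5)^3
= ((((((v^4 · w) · u) · w^5) / v^3)^2)^3) / ((u^5)^3)    [power of a quotient]
= (((((v^4 · w) · u) · w^5) / v^3)^6) / ((u^5)^3)    [power of a power]
= (((((v^4 · w) · u) · w^5)^6) / ((v^3)^6)) / ((u^5)^3)    [power of a quotient]
= (((((v^4 · w) · u)^6) · ((w^5)^6)) / ((v^3)^6)) / ((u^5)^3)    [power of a product]
= (((((v^4 · w)^6) · (u^6)) · ((w^5)^6)) / ((v^3)^6)) / ((u^5)^3)    [power of a product]
= ((((((v^4)^6) · (w^6)) · (u^6)) · ((w^5)^6)) / ((v^3)^6)) / ((u^5)^3)    [power of a product]
= ((((v^24 · (w^6)) · (u^6)) · ((w^5)^6)) / ((v^3)^6)) / ((u^5)^3)    [power of a power]
= ((((v^24 · w^6) · u^6) · w^30) / ((v^3)^6)) / ((u^5)^3)    [power of a power]
= ((((v^24 · w^6) · u^6) · w^30) / v^18) / ((u^5)^3)    [power of a power]
= ((((v^24 · w^6) · u^6) · w^30) / v^18) / u^15    [power of a power]
= u^(-9)v^6w^36    [quotient of powers; product of powers]

u^(-9)v^6w^36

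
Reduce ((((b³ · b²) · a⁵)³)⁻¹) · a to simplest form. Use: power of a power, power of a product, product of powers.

((((b³ · b²) · a⁵)³)⁻¹) · a
= (((b³ · b²) · a⁵)⁻³) · a    [power of a power]
= (((b³ · b²)⁻³) · ((a⁵)⁻³)) · a    [power of a product]
= ((((b³)⁻³) · ((b²)⁻³)) · ((a⁵)⁻³)) · a    [power of a product]
= ((b⁻⁹ · ((b²)⁻³)) · ((a⁵)⁻³)) · a    [power of a power]
= ((b⁻⁹ · b⁻⁶) · ((a⁵)⁻³)) · a    [power of a power]
= (b⁻¹⁵ · ((a⁵)⁻³)) · a    [product of powers]
= (b⁻¹⁵ · a⁻¹⁵) · a    [power of a power]
= a⁻¹⁴·b⁻¹⁵    [product of powers]

a⁻¹⁴·b⁻¹⁵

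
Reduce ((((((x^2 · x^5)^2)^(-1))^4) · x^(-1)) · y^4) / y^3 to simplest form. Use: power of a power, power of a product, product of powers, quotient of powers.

x^(-57)·y

((((((x^2 · x^5)^2)^(-1))^4) · x^(-1)) · y^4) / y^3
= (((((x^2 · x^5)^2)^(-4)) · x^(-1)) · y^4) / y^3    [power of a power]
= ((((x^2 · x^5)^(-8)) · x^(-1)) · y^4) / y^3    [power of a power]
= (((((x^2)^(-8)) · ((x^5)^(-8))) · x^(-1)) · y^4) / y^3    [power of a product]
= (((x^(-16) · ((x^5)^(-8))) · x^(-1)) · y^4) / y^3    [power of a power]
= (((x^(-16) · x^(-40)) · x^(-1)) · y^4) / y^3    [power of a power]
= ((x^(-56) · x^(-1)) · y^4) / y^3    [product of powers]
= (x^(-57) · y^4) / y^3    [product of powers]
= x^(-57)·y    [quotient of powers]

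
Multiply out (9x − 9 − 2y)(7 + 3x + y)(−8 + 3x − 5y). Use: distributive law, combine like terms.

−477x − 108x² − 273xy + 81x³ − 126x²y − 21xy² + 504 + 499y + 131y² + 10y³

(9x − 9 − 2y)(7 + 3x + y)(−8 + 3x − 5y)
= (63x + 27x² + 9xy − 63 − 27x − 9y − 14y − 6xy − 2y²)(−8 + 3x − 5y)    [distributive law]
= (36x + 27x² + 3xy − 63 − 23y − 2y²)(−8 + 3x − 5y)    [combine like terms]
= −288x + 108x² − 180xy − 216x² + 81x³ − 135x²y − 24xy + 9x²y − 15xy² + 504 − 189x + 315y + 184y − 69xy + 115y² + 16y² − 6xy² + 10y³    [distributive law]
= −477x − 108x² − 273xy + 81x³ − 126x²y − 21xy² + 504 + 499y + 131y² + 10y³    [combine like terms]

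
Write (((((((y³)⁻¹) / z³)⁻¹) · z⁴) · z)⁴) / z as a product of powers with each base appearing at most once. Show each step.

y¹²z³¹

(((((((y³)⁻¹) / z³)⁻¹) · z⁴) · z)⁴) / z
= (((((((y³)⁻¹) / z³)⁻¹) · z⁴)⁴) · (z⁴)) / z    [power of a product]
= (((((((y³)⁻¹) / z³)⁻¹)⁴) · ((z⁴)⁴)) · (z⁴)) / z    [power of a product]
= ((((((y³)⁻¹) / z³)⁻⁴) · ((z⁴)⁴)) · (z⁴)) / z    [power of a power]
= ((((((y³)⁻¹)⁻⁴) / ((z³)⁻⁴)) · ((z⁴)⁴)) · (z⁴)) / z    [power of a quotient]
= (((((y³)⁴) / ((z³)⁻⁴)) · ((z⁴)⁴)) · (z⁴)) / z    [power of a power]
= (((y¹² / ((z³)⁻⁴)) · ((z⁴)⁴)) · (z⁴)) / z    [power of a power]
= (((y¹² / z⁻¹²) · ((z⁴)⁴)) · (z⁴)) / z    [power of a power]
= (((y¹² / z⁻¹²) · z¹⁶) · (z⁴)) / z    [power of a power]
= y¹²z³¹    [quotient of powers; product of powers]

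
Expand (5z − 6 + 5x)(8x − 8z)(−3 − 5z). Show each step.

−120z^2 + 200z^3 + 144x + 240xz − 144z − 120x^2 − 200x^2z

(5z − 6 + 5x)(8x − 8z)(−3 − 5z)
= (40xz − 40z^2 − 48x + 48z + 40x^2 − 40xz)(−3 − 5z)    [distributive law]
= (−40z^2 − 48x + 48z + 40x^2)(−3 − 5z)    [combine like terms]
= 120z^2 + 200z^3 + 144x + 240xz − 144z − 240z^2 − 120x^2 − 200x^2z    [distributive law]
= −120z^2 + 200z^3 + 144x + 240xz − 144z − 120x^2 − 200x^2z    [combine like terms]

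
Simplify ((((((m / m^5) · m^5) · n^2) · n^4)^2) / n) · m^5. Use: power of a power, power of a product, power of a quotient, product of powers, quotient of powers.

((((((m / m^5) · m^5) · n^2) · n^4)^2) / n) · m^5
= ((((((m / m^5) · m^5) · n^2)^2) · ((n^4)^2)) / n) · m^5    [power of a product]
= ((((((m / m^5) · m^5)^2) · ((n^2)^2)) · ((n^4)^2)) / n) · m^5    [power of a product]
= ((((((m / m^5)^2) · ((m^5)^2)) · ((n^2)^2)) · ((n^4)^2)) / n) · m^5    [power of a product]
= ((((((m^2) / ((m^5)^2)) · ((m^5)^2)) · ((n^2)^2)) · ((n^4)^2)) / n) · m^5    [power of a quotient]
= (((((m^2 / m^10) · ((m^5)^2)) · ((n^2)^2)) · ((n^4)^2)) / n) · m^5    [power of a power]
= ((((m^(-8) · ((m^5)^2)) · ((n^2)^2)) · ((n^4)^2)) / n) · m^5    [quotient of powers]
= ((((m^(-8) · m^10) · ((n^2)^2)) · ((n^4)^2)) / n) · m^5    [power of a power]
= (((m^2 · ((n^2)^2)) · ((n^4)^2)) / n) · m^5    [product of powers]
= (((m^2 · n^4) · ((n^4)^2)) / n) · m^5    [power of a power]
= (((m^2 · n^4) · n^8) / n) · m^5    [power of a power]
= m^7n^11    [quotient of powers; product of powers]

m^7n^11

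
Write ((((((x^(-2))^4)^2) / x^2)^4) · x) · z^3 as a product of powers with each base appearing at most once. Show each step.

((((((x^(-2))^4)^2) / x^2)^4) · x) · z^3
= ((((((x^(-2))^4)^2)^4) / ((x^2)^4)) · x) · z^3    [power of a quotient]
= (((((x^(-2))^4)^8) / ((x^2)^4)) · x) · z^3    [power of a power]
= ((((x^(-2))^32) / ((x^2)^4)) · x) · z^3    [power of a power]
= ((x^(-64) / ((x^2)^4)) · x) · z^3    [power of a power]
= ((x^(-64) / x^8) · x) · z^3    [power of a power]
= (x^(-72) · x) · z^3    [quotient of powers]
= x^(-71) · z^3    [product of powers]
= x^(-71)z^3    [rearrange]

x^(-71)z^3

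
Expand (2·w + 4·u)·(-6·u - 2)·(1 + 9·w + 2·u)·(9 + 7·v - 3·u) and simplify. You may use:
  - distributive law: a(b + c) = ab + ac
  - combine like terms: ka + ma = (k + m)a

-816·u·w - 644·u·v·w - 1884·u^2·w - 864·u·w^2 - 756·u·v·w^2 + 324·u^2·w^2 - 1680·u^2·v·w + 720·u^3·w - 36·w - 28·v·w - 324·w^2 - 252·v·w^2 - 336·u^2 - 280·u^2·v - 312·u^3 - 336·u^3·v + 144·u^4 - 72·u - 56·u·v

(2·w + 4·u)·(-6·u - 2)·(1 + 9·w + 2·u)·(9 + 7·v - 3·u)
= (-12·u·w - 4·w - 24·u^2 - 8·u)·(1 + 9·w + 2·u)·(9 + 7·v - 3·u)    [distributive law]
= (-12·u·w - 108·u·w^2 - 24·u^2·w - 4·w - 36·w^2 - 8·u·w - 24·u^2 - 216·u^2·w - 48·u^3 - 8·u - 72·u·w - 16·u^2)·(9 + 7·v - 3·u)    [distributive law]
= (-92·u·w - 108·u·w^2 - 240·u^2·w - 4·w - 36·w^2 - 40·u^2 - 48·u^3 - 8·u)·(9 + 7·v - 3·u)    [combine like terms]
= -828·u·w - 644·u·v·w + 276·u^2·w - 972·u·w^2 - 756·u·v·w^2 + 324·u^2·w^2 - 2160·u^2·w - 1680·u^2·v·w + 720·u^3·w - 36·w - 28·v·w + 12·u·w - 324·w^2 - 252·v·w^2 + 108·u·w^2 - 360·u^2 - 280·u^2·v + 120·u^3 - 432·u^3 - 336·u^3·v + 144·u^4 - 72·u - 56·u·v + 24·u^2    [distributive law]
= -816·u·w - 644·u·v·w - 1884·u^2·w - 864·u·w^2 - 756·u·v·w^2 + 324·u^2·w^2 - 1680·u^2·v·w + 720·u^3·w - 36·w - 28·v·w - 324·w^2 - 252·v·w^2 - 336·u^2 - 280·u^2·v - 312·u^3 - 336·u^3·v + 144·u^4 - 72·u - 56·u·v    [combine like terms]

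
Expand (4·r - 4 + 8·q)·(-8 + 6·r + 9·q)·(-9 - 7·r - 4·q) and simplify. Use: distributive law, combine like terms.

280·r + 176·r^2 + 168·q·r - 168·r^3 - 684·q·r^2 - 840·q^2·r - 288 + 772·q - 248·q^2 - 288·q^3

(4·r - 4 + 8·q)·(-8 + 6·r + 9·q)·(-9 - 7·r - 4·q)
= (-32·r + 24·r^2 + 36·q·r + 32 - 24·r - 36·q - 64·q + 48·q·r + 72·q^2)·(-9 - 7·r - 4·q)    [distributive law]
= (-56·r + 24·r^2 + 84·q·r + 32 - 100·q + 72·q^2)·(-9 - 7·r - 4·q)    [combine like terms]
= 504·r + 392·r^2 + 224·q·r - 216·r^2 - 168·r^3 - 96·q·r^2 - 756·q·r - 588·q·r^2 - 336·q^2·r - 288 - 224·r - 128·q + 900·q + 700·q·r + 400·q^2 - 648·q^2 - 504·q^2·r - 288·q^3    [distributive law]
= 280·r + 176·r^2 + 168·q·r - 168·r^3 - 684·q·r^2 - 840·q^2·r - 288 + 772·q - 248·q^2 - 288·q^3    [combine like terms]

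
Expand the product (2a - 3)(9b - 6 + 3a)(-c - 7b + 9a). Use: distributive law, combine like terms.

(2a - 3)(9b - 6 + 3a)(-c - 7b + 9a)
= (18ab - 12a + 6a² - 27b + 18 - 9a)(-c - 7b + 9a)    [distributive law]
= (18ab - 21a + 6a² - 27b + 18)(-c - 7b + 9a)    [combine like terms]
= -18abc - 126ab² + 162a²b + 21ac + 147ab - 189a² - 6a²c - 42a²b + 54a³ + 27bc + 189b² - 243ab - 18c - 126b + 162a    [distributive law]
= -18abc - 126ab² + 120a²b + 21ac - 96ab - 189a² - 6a²c + 54a³ + 27bc + 189b² - 18c - 126b + 162a    [combine like terms]

-18abc - 126ab² + 120a²b + 21ac - 96ab - 189a² - 6a²c + 54a³ + 27bc + 189b² - 18c - 126b + 162a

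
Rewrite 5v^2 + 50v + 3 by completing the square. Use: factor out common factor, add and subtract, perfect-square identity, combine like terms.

5(v + 5)^2 - 122

5v^2 + 50v + 3
= 5(v^2 + 10v) + 3    [factor out 5 from the v-terms]
= 5(v^2 + 10v + 25 - 25) + 3    [add and subtract 25 inside the bracket]
= 5(v + 5)^2 - 125 + 3    [perfect-square identity]
= 5(v + 5)^2 - 122    [combine constants]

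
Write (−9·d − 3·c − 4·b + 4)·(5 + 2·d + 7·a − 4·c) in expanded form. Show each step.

−37·d − 18·d² − 63·a·d + 30·c·d − 31·c − 21·a·c + 12·c² − 20·b − 8·b·d − 28·a·b + 16·b·c + 20 + 28·a

(−9·d − 3·c − 4·b + 4)·(5 + 2·d + 7·a − 4·c)
= −45·d − 18·d² − 63·a·d + 36·c·d − 15·c − 6·c·d − 21·a·c + 12·c² − 20·b − 8·b·d − 28·a·b + 16·b·c + 20 + 8·d + 28·a − 16·c    [distributive law]
= −37·d − 18·d² − 63·a·d + 30·c·d − 31·c − 21·a·c + 12·c² − 20·b − 8·b·d − 28·a·b + 16·b·c + 20 + 28·a    [combine like terms]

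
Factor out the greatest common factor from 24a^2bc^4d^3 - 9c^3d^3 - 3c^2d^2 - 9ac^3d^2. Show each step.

24a^2bc^4d^3 - 9c^3d^3 - 3c^2d^2 - 9ac^3d^2
= 3(8a^2bc^4d^3 - 3c^3d^3 - c^2d^2 - 3ac^3d^2)    [factor out 3]
= 3c^2d^2(8a^2bc^2d - 3cd - 1 - 3ac)    [factor out c^2d^2]

3c^2d^2(8a^2bc^2d - 3cd - 1 - 3ac)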